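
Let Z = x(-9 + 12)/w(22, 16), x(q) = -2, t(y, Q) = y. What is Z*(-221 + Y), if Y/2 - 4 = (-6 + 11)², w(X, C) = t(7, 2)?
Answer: 326/7 ≈ 46.571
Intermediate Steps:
w(X, C) = 7
Z = -2/7 ≈ -0.28571
Y = 58 (Y = 8 + 2*(-6 + 11)² = 8 + 2*5² = 8 + 2*25 = 8 + 50 = 58)
Z*(-221 + Y) = -2*(-221 + 58)/7 = -2/7*(-163) = 326/7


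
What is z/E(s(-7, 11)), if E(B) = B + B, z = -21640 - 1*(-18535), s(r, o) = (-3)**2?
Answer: -345/2 ≈ -172.50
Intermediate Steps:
s(r, o) = 9
z = -3105 (z = -21640 + 18535 = -3105)
E(B) = 2*B
z/E(s(-7, 11)) = -3105/(2*9) = -3105/18 = -3105*1/18 = -345/2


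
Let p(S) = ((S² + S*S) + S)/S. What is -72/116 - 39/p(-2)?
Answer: 359/29 ≈ 12.379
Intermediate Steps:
p(S) = (S + 2*S²)/S (p(S) = ((S² + S²) + S)/S = (2*S² + S)/S = (S + 2*S²)/S)
-72/116 - 39/p(-2) = -72/116 - 39/(1 + 2*(-2)) = -72*1/116 - 39/(1 - 4) = -18/29 - 39/(-3) = -18/29 - 39*(-⅓) = -18/29 + 13 = 359/29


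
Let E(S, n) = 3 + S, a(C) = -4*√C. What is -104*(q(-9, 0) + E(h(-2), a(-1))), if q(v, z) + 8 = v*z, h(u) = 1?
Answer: 416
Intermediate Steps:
q(v, z) = -8 + v*z
-104*(q(-9, 0) + E(h(-2), a(-1))) = -104*((-8 - 9*0) + (3 + 1)) = -104*((-8 + 0) + 4) = -104*(-8 + 4) = -104*(-4) = 416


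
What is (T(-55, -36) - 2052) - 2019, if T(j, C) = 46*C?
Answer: -5727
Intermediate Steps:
(T(-55, -36) - 2052) - 2019 = (46*(-36) - 2052) - 2019 = (-1656 - 2052) - 2019 = -3708 - 2019 = -5727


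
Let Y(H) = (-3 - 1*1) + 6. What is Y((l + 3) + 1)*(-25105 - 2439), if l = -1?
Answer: -55088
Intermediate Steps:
Y(H) = 2 (Y(H) = (-3 - 1) + 6 = -4 + 6 = 2)
Y((l + 3) + 1)*(-25105 - 2439) = 2*(-25105 - 2439) = 2*(-27544) = -55088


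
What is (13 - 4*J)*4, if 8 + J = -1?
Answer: 196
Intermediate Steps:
J = -9 (J = -8 - 1 = -9)
(13 - 4*J)*4 = (13 - 4*(-9))*4 = (13 + 36)*4 = 49*4 = 196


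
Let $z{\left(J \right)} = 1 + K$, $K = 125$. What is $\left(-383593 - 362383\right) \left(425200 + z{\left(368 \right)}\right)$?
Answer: $-317282988176$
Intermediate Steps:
$z{\left(J \right)} = 126$ ($z{\left(J \right)} = 1 + 125 = 126$)
$\left(-383593 - 362383\right) \left(425200 + z{\left(368 \right)}\right) = \left(-383593 - 362383\right) \left(425200 + 126\right) = \left(-745976\right) 425326 = -317282988176$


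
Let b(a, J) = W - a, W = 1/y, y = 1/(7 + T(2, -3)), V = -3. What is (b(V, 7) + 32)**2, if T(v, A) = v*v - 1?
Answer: 2025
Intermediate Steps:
T(v, A) = -1 + v**2 (T(v, A) = v**2 - 1 = -1 + v**2)
y = 1/10 (y = 1/(7 + (-1 + 2**2)) = 1/(7 + (-1 + 4)) = 1/(7 + 3) = 1/10 ≈ 0.10000)
W = 10 (W = 1/(1/10) = 10)
b(a, J) = 10 - a
(b(V, 7) + 32)**2 = ((10 - 1*(-3)) + 32)**2 = ((10 + 3) + 32)**2 = (13 + 32)**2 = 45**2 = 2025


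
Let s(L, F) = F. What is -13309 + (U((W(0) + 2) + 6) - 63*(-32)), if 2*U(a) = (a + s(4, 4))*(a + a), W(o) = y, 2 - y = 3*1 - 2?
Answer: -11176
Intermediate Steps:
y = 1 (y = 2 - (3*1 - 2) = 2 - (3 - 2) = 2 - 1*1 = 2 - 1 = 1)
W(o) = 1
U(a) = a*(4 + a) (U(a) = ((a + 4)*(a + a))/2 = ((4 + a)*(2*a))/2 = (2*a*(4 + a))/2 = a*(4 + a))
-13309 + (U((W(0) + 2) + 6) - 63*(-32)) = -13309 + (((1 + 2) + 6)*(4 + ((1 + 2) + 6)) - 63*(-32)) = -13309 + ((3 + 6)*(4 + (3 + 6)) + 2016) = -13309 + (9*(4 + 9) + 2016) = -13309 + (9*13 + 2016) = -13309 + (117 + 2016) = -13309 + 2133 = -11176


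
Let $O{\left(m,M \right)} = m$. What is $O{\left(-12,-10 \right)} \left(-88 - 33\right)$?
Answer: $1452$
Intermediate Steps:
$O{\left(-12,-10 \right)} \left(-88 - 33\right) = - 12 \left(-88 - 33\right) = \left(-12\right) \left(-121\right) = 1452$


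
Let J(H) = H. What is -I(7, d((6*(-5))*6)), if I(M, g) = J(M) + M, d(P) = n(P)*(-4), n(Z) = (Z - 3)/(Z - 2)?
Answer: -14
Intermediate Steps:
n(Z) = (-3 + Z)/(-2 + Z)
d(P) = -4*(-3 + P)/(-2 + P) (d(P) = ((-3 + P)/(-2 + P))*(-4) = -4*(-3 + P)/(-2 + P))
I(M, g) = 2*M (I(M, g) = M + M = 2*M)
-I(7, d((6*(-5))*6)) = -2*7 = -1*14 = -14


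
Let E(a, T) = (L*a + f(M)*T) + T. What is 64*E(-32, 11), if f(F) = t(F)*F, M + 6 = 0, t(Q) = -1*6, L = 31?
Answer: -37440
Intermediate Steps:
t(Q) = -6
M = -6 (M = -6 + 0 = -6)
f(F) = -6*F
E(a, T) = 31*a + 37*T (E(a, T) = (31*a + (-6*(-6))*T) + T = (31*a + 36*T) + T = 31*a + 37*T)
64*E(-32, 11) = 64*(31*(-32) + 37*11) = 64*(-992 + 407) = 64*(-585) = -37440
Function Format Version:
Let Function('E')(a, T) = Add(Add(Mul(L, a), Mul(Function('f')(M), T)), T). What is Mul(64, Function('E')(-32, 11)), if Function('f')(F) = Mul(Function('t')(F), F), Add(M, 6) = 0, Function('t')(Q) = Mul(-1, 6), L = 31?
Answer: -37440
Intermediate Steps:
Function('t')(Q) = -6
M = -6 (M = Add(-6, 0) = -6)
Function('f')(F) = Mul(-6, F)
Function('E')(a, T) = Add(Mul(31, a), Mul(37, T)) (Function('E')(a, T) = Add(Add(Mul(31, a), Mul(Mul(-6, -6), T)), T) = Add(Add(Mul(31, a), Mul(36, T)), T) = Add(Mul(31, a), Mul(37, T)))
Mul(64, Function('E')(-32, 11)) = Mul(64, Add(Mul(31, -32), Mul(37, 11))) = Mul(64, Add(-992, 407)) = Mul(64, -585) = -37440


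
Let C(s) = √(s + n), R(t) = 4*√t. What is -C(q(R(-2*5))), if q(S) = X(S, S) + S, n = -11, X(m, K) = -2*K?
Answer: -√(-11 - 4*I*√10) ≈ -1.6975 + 3.7258*I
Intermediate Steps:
q(S) = -S (q(S) = -2*S + S = -S)
C(s) = √(-11 + s) (C(s) = √(s - 11) = √(-11 + s))
-C(q(R(-2*5))) = -√(-11 - 4*√(-2*5)) = -√(-11 - 4*√(-10)) = -√(-11 - 4*I*√10)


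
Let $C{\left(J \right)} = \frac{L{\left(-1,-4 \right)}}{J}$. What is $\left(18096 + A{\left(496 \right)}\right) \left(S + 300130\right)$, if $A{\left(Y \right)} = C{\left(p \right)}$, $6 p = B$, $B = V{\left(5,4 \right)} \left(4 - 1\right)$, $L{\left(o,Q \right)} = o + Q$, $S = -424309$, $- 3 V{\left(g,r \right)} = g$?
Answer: $-2247888258$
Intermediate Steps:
$V{\left(g,r \right)} = - \frac{g}{3}$
$L{\left(o,Q \right)} = Q + o$
$B = -5$ ($B = \left(- \frac{1}{3}\right) 5 \left(4 - 1\right) = \left(- \frac{5}{3}\right) 3 = -5$)
$p = - \frac{5}{6}$ ($p = \frac{1}{6} \left(-5\right) = - \frac{5}{6} \approx -0.83333$)
$C{\left(J \right)} = - \frac{5}{J}$ ($C{\left(J \right)} = \frac{-4 - 1}{J} = - \frac{5}{J}$)
$A{\left(Y \right)} = 6$ ($A{\left(Y \right)} = - \frac{5}{- \frac{5}{6}} = \left(-5\right) \left(- \frac{6}{5}\right) = 6$)
$\left(18096 + A{\left(496 \right)}\right) \left(S + 300130\right) = \left(18096 + 6\right) \left(-424309 + 300130\right) = 18102 \left(-124179\right) = -2247888258$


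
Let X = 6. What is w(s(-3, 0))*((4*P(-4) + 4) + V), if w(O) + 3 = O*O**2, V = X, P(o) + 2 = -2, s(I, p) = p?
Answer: 18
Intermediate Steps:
P(o) = -4 (P(o) = -2 - 2 = -4)
V = 6
w(O) = -3 + O**3 (w(O) = -3 + O*O**2 = -3 + O**3)
w(s(-3, 0))*((4*P(-4) + 4) + V) = (-3 + 0**3)*((4*(-4) + 4) + 6) = (-3 + 0)*((-16 + 4) + 6) = -3*(-12 + 6) = -3*(-6) = 18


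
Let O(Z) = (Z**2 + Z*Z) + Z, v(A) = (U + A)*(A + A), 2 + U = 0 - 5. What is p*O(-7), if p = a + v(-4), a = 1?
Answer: 8099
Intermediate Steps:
U = -7 (U = -2 + (0 - 5) = -2 - 5 = -7)
v(A) = 2*A*(-7 + A) (v(A) = (-7 + A)*(A + A) = (-7 + A)*(2*A) = 2*A*(-7 + A))
O(Z) = Z + 2*Z**2 (O(Z) = (Z**2 + Z**2) + Z = 2*Z**2 + Z = Z + 2*Z**2)
p = 89 (p = 1 + 2*(-4)*(-7 - 4) = 1 + 2*(-4)*(-11) = 1 + 88 = 89)
p*O(-7) = 89*(-7*(1 + 2*(-7))) = 89*(-7*(1 - 14)) = 89*(-7*(-13)) = 89*91 = 8099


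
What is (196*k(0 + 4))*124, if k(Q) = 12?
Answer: 291648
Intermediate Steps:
(196*k(0 + 4))*124 = (196*12)*124 = 2352*124 = 291648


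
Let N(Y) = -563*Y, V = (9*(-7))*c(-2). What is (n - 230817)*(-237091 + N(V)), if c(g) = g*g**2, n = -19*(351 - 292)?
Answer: 120803283734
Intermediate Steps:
n = -1121 (n = -19*59 = -1121)
c(g) = g**3
V = 504 (V = (9*(-7))*(-2)**3 = -63*(-8) = 504)
(n - 230817)*(-237091 + N(V)) = (-1121 - 230817)*(-237091 - 563*504) = -231938*(-237091 - 283752) = -231938*(-520843) = 120803283734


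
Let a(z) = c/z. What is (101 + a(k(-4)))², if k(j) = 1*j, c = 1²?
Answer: 162409/16 ≈ 10151.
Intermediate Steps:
c = 1
k(j) = j
a(z) = 1/z
(101 + a(k(-4)))² = (101 + 1/(-4))² = (101 - ¼)² = (403/4)² = 162409/16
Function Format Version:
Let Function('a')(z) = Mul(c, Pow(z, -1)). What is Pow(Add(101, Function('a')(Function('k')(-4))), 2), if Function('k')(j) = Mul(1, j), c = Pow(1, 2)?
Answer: Rational(162409, 16) ≈ 10151.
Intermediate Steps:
c = 1
Function('k')(j) = j
Function('a')(z) = Pow(z, -1) (Function('a')(z) = Mul(1, Pow(z, -1)) = Pow(z, -1))
Pow(Add(101, Function('a')(Function('k')(-4))), 2) = Pow(Add(101, Pow(-4, -1)), 2) = Pow(Add(101, Rational(-1, 4)), 2) = Pow(Rational(403, 4), 2) = Rational(162409, 16)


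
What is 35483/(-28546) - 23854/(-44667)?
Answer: -129140411/182152026 ≈ -0.70897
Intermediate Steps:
35483/(-28546) - 23854/(-44667) = 35483*(-1/28546) - 23854*(-1/44667) = -5069/4078 + 23854/44667 = -129140411/182152026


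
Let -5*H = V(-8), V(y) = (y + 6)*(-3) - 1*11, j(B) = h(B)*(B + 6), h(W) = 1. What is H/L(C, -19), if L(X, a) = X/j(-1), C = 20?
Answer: 1/4 ≈ 0.25000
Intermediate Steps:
j(B) = 6 + B (j(B) = 1*(B + 6) = 1*(6 + B) = 6 + B)
V(y) = -29 - 3*y (V(y) = (6 + y)*(-3) - 11 = (-18 - 3*y) - 11 = -29 - 3*y)
L(X, a) = X/5 (L(X, a) = X/(6 - 1) = X/5)
H = 1 (H = -(-29 - 3*(-8))/5 = -(-29 + 24)/5 = -1/5*(-5) = 1)
H/L(C, -19) = 1/((1/5)*20) = 1/4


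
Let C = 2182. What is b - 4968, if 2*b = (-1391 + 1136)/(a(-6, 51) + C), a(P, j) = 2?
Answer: -7233493/1456 ≈ -4968.1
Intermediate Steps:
b = -85/1456 (b = ((-1391 + 1136)/(2 + 2182))/2 = (-255/2184)/2 = (-255*1/2184)/2 = (½)*(-85/728) = -85/1456 ≈ -0.058379)
b - 4968 = -85/1456 - 4968 = -7233493/1456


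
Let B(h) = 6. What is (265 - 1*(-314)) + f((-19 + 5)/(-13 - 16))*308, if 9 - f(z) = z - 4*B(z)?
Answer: 307235/29 ≈ 10594.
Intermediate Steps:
f(z) = 33 - z (f(z) = 9 - (z - 4*6) = 9 - (z - 24) = 9 - (-24 + z) = 9 + (24 - z) = 33 - z)
(265 - 1*(-314)) + f((-19 + 5)/(-13 - 16))*308 = (265 - 1*(-314)) + (33 - (-19 + 5)/(-13 - 16))*308 = (265 + 314) + (33 - (-14)/(-29))*308 = 579 + (33 - (-14)*(-1)/29)*308 = 579 + (33 - 1*14/29)*308 = 579 + (33 - 14/29)*308 = 579 + (943/29)*308 = 579 + 290444/29 = 307235/29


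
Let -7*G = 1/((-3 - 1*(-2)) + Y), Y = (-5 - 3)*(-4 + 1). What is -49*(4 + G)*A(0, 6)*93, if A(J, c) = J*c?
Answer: 0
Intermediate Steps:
Y = 24 (Y = -8*(-3) = 24)
G = -1/161 (G = -1/(7*((-3 - 1*(-2)) + 24)) = -1/(7*((-3 + 2) + 24)) = -1/(7*(-1 + 24)) = -⅐/23 = -⅐*1/23 = -1/161 ≈ -0.0062112)
-49*(4 + G)*A(0, 6)*93 = -49*(4 - 1/161)*0*6*93 = -4501*0/23*93 = -49*0*93 = 0*93 = 0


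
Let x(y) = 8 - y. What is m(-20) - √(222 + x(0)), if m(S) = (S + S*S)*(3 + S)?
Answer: -6460 - √230 ≈ -6475.2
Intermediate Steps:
m(S) = (3 + S)*(S + S²) (m(S) = (S + S²)*(3 + S) = (3 + S)*(S + S²))
m(-20) - √(222 + x(0)) = -20*(3 + (-20)² + 4*(-20)) - √(222 + (8 - 1*0)) = -20*(3 + 400 - 80) - √(222 + (8 + 0)) = -20*323 - √(222 + 8) = -6460 - √230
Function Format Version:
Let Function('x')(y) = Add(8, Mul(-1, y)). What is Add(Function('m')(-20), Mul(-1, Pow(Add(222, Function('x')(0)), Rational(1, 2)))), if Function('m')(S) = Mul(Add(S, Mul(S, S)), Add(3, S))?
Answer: Add(-6460, Mul(-1, Pow(230, Rational(1, 2)))) ≈ -6475.2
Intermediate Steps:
Function('m')(S) = Mul(Add(3, S), Add(S, Pow(S, 2))) (Function('m')(S) = Mul(Add(S, Pow(S, 2)), Add(3, S)) = Mul(Add(3, S), Add(S, Pow(S, 2))))
Add(Function('m')(-20), Mul(-1, Pow(Add(222, Function('x')(0)), Rational(1, 2)))) = Add(Mul(-20, Add(3, Pow(-20, 2), Mul(4, -20))), Mul(-1, Pow(Add(222, Add(8, Mul(-1, 0))), Rational(1, 2)))) = Add(Mul(-20, Add(3, 400, -80)), Mul(-1, Pow(Add(222, Add(8, 0)), Rational(1, 2)))) = Add(Mul(-20, 323), Mul(-1, Pow(Add(222, 8), Rational(1, 2)))) = Add(-6460, Mul(-1, Pow(230, Rational(1, 2))))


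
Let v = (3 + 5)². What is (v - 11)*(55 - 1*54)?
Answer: 53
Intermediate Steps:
v = 64 (v = 8² = 64)
(v - 11)*(55 - 1*54) = (64 - 11)*(55 - 1*54) = 53*(55 - 54) = 53*1 = 53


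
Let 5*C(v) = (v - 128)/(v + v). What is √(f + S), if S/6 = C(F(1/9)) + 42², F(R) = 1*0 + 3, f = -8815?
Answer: 4*√109 ≈ 41.761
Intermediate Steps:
F(R) = 3 (F(R) = 0 + 3 = 3)
C(v) = (-128 + v)/(10*v) (C(v) = ((v - 128)/(v + v))/5 = ((-128 + v)/((2*v)))/5 = ((-128 + v)*(1/(2*v)))/5 = ((-128 + v)/(2*v))/5 = (-128 + v)/(10*v))
S = 10559 (S = 6*((⅒)*(-128 + 3)/3 + 42²) = 6*((⅒)*(⅓)*(-125) + 1764) = 6*(-25/6 + 1764) = 6*(10559/6) = 10559)
√(f + S) = √(-8815 + 10559) = √1744 = 4*√109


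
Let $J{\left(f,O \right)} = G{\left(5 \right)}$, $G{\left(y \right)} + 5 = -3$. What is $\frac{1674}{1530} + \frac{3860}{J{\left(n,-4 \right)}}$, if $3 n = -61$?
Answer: $- \frac{81839}{170} \approx -481.41$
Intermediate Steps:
$G{\left(y \right)} = -8$ ($G{\left(y \right)} = -5 - 3 = -8$)
$n = - \frac{61}{3}$ ($n = \frac{1}{3} \left(-61\right) = - \frac{61}{3} \approx -20.333$)
$J{\left(f,O \right)} = -8$
$\frac{1674}{1530} + \frac{3860}{J{\left(n,-4 \right)}} = \frac{1674}{1530} + \frac{3860}{-8} = 1674 \cdot \frac{1}{1530} + 3860 \left(- \frac{1}{8}\right) = \frac{93}{85} - \frac{965}{2} = - \frac{81839}{170}$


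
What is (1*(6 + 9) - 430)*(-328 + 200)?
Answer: 53120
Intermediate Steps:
(1*(6 + 9) - 430)*(-328 + 200) = (1*15 - 430)*(-128) = (15 - 430)*(-128) = -415*(-128) = 53120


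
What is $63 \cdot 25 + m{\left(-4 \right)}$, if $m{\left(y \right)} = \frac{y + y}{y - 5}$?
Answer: $\frac{14183}{9} \approx 1575.9$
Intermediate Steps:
$m{\left(y \right)} = \frac{2 y}{-5 + y}$
$63 \cdot 25 + m{\left(-4 \right)} = 63 \cdot 25 + 2 \left(-4\right) \frac{1}{-5 - 4} = 1575 + 2 \left(-4\right) \frac{1}{-9} = 1575 + 2 \left(-4\right) \left(- \frac{1}{9}\right) = 1575 + \frac{8}{9} = \frac{14183}{9}$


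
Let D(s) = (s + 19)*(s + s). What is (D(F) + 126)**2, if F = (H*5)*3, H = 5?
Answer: 202379076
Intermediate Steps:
F = 75 (F = (5*5)*3 = 25*3 = 75)
D(s) = 2*s*(19 + s) (D(s) = (19 + s)*(2*s) = 2*s*(19 + s))
(D(F) + 126)**2 = (2*75*(19 + 75) + 126)**2 = (2*75*94 + 126)**2 = (14100 + 126)**2 = 14226**2 = 202379076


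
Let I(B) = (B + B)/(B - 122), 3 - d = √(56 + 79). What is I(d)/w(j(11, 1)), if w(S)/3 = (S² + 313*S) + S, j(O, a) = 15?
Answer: -164/34609155 + 122*√15/34609155 ≈ 8.9139e-6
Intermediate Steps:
w(S) = 3*S² + 942*S (w(S) = 3*((S² + 313*S) + S) = 3*(S² + 314*S) = 3*S² + 942*S)
d = 3 - 3*√15 (d = 3 - √(56 + 79) = 3 - √135 = 3 - 3*√15 ≈ -8.6190)
I(B) = 2*B/(-122 + B) (I(B) = (2*B)/(-122 + B) = 2*B/(-122 + B))
I(d)/w(j(11, 1)) = (2*(3 - 3*√15)/(-122 + (3 - 3*√15)))/((3*15*(314 + 15))) = (2*(3 - 3*√15)/(-119 - 3*√15))/((3*15*329)) = (2*(3 - 3*√15)/(-119 - 3*√15))/14805 = (2*(3 - 3*√15)/(-119 - 3*√15))*(1/14805) = 2*(3 - 3*√15)/(14805*(-119 - 3*√15))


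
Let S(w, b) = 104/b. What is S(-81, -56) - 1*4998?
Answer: -34999/7 ≈ -4999.9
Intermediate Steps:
S(-81, -56) - 1*4998 = 104/(-56) - 1*4998 = 104*(-1/56) - 4998 = -13/7 - 4998 = -34999/7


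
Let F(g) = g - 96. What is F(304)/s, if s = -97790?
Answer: -104/48895 ≈ -0.0021270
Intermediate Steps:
F(g) = -96 + g
F(304)/s = (-96 + 304)/(-97790) = 208*(-1/97790) = -104/48895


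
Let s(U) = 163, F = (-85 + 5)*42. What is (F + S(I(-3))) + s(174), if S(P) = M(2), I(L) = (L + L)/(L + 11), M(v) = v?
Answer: -3195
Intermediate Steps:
F = -3360 (F = -80*42 = -3360)
I(L) = 2*L/(11 + L) (I(L) = (2*L)/(11 + L) = 2*L/(11 + L))
S(P) = 2
(F + S(I(-3))) + s(174) = (-3360 + 2) + 163 = -3358 + 163 = -3195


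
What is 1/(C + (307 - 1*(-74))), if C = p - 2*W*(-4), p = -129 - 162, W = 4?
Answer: 1/122 ≈ 0.0081967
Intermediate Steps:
p = -291
C = -259 (C = -291 - 2*4*(-4) = -291 - 8*(-4) = -291 - 1*(-32) = -291 + 32 = -259)
1/(C + (307 - 1*(-74))) = 1/(-259 + (307 - 1*(-74))) = 1/(-259 + (307 + 74)) = 1/(-259 + 381) = 1/122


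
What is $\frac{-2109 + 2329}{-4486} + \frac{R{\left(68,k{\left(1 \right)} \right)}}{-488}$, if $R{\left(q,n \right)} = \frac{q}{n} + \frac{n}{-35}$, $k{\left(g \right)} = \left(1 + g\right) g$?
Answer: $- \frac{1135871}{9577610} \approx -0.1186$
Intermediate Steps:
$k{\left(g \right)} = g \left(1 + g\right)$
$R{\left(q,n \right)} = - \frac{n}{35} + \frac{q}{n}$ ($R{\left(q,n \right)} = \frac{q}{n} + n \left(- \frac{1}{35}\right) = \frac{q}{n} - \frac{n}{35} = - \frac{n}{35} + \frac{q}{n}$)
$\frac{-2109 + 2329}{-4486} + \frac{R{\left(68,k{\left(1 \right)} \right)}}{-488} = \frac{-2109 + 2329}{-4486} + \frac{- \frac{1 \left(1 + 1\right)}{35} + \frac{68}{1 \left(1 + 1\right)}}{-488} = 220 \left(- \frac{1}{4486}\right) + \left(- \frac{1 \cdot 2}{35} + \frac{68}{1 \cdot 2}\right) \left(- \frac{1}{488}\right) = - \frac{110}{2243} + \left(\left(- \frac{1}{35}\right) 2 + \frac{68}{2}\right) \left(- \frac{1}{488}\right) = - \frac{110}{2243} + \left(- \frac{2}{35} + 68 \cdot \frac{1}{2}\right) \left(- \frac{1}{488}\right) = - \frac{110}{2243} + \left(- \frac{2}{35} + 34\right) \left(- \frac{1}{488}\right) = - \frac{110}{2243} + \frac{1188}{35} \left(- \frac{1}{488}\right) = - \frac{110}{2243} - \frac{297}{4270} = - \frac{1135871}{9577610}$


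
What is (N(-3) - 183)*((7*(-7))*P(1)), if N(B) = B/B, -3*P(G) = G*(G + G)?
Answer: -17836/3 ≈ -5945.3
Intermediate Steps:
P(G) = -2*G²/3 (P(G) = -G*(G + G)/3 = -G*2*G/3 = -2*G²/3)
N(B) = 1
(N(-3) - 183)*((7*(-7))*P(1)) = (1 - 183)*((7*(-7))*(-⅔*1²)) = -(-8918)*(-⅔*1) = -(-8918)*(-2)/3 = -182*98/3 = -17836/3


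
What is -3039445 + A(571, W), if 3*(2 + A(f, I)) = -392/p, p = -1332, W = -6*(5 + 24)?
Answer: -3036407455/999 ≈ -3.0394e+6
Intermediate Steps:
W = -174 (W = -6*29 = -174)
A(f, I) = -1900/999 (A(f, I) = -2 + (-392/(-1332))/3 = -2 + (-392*(-1/1332))/3 = -2 + (1/3)*(98/333) = -2 + 98/999 = -1900/999)
-3039445 + A(571, W) = -3039445 - 1900/999 = -3036407455/999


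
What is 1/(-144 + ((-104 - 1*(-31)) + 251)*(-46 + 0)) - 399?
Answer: -3324469/8332 ≈ -399.00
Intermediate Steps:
1/(-144 + ((-104 - 1*(-31)) + 251)*(-46 + 0)) - 399 = 1/(-144 + ((-104 + 31) + 251)*(-46)) - 399 = 1/(-144 + (-73 + 251)*(-46)) - 399 = 1/(-144 + 178*(-46)) - 399 = 1/(-144 - 8188) - 399 = 1/(-8332) - 399 = -1/8332 - 399 = -3324469/8332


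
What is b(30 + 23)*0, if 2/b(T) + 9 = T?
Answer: 0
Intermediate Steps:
b(T) = 2/(-9 + T)
b(30 + 23)*0 = (2/(-9 + (30 + 23)))*0 = (2/(-9 + 53))*0 = (2/44)*0 = (2*(1/44))*0 = (1/22)*0 = 0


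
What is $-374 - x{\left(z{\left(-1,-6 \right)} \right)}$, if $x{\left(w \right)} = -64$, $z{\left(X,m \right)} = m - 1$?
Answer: $-310$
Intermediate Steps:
$z{\left(X,m \right)} = -1 + m$
$-374 - x{\left(z{\left(-1,-6 \right)} \right)} = -374 - -64 = -374 + 64 = -310$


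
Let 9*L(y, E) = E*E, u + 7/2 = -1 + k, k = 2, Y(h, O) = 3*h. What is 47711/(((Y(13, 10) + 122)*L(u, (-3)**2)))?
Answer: 47711/1449 ≈ 32.927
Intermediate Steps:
u = -5/2 (u = -7/2 + (-1 + 2) = -7/2 + 1 = -5/2 ≈ -2.5000)
L(y, E) = E**2/9 (L(y, E) = (E*E)/9 = E**2/9)
47711/(((Y(13, 10) + 122)*L(u, (-3)**2))) = 47711/(((3*13 + 122)*(((-3)**2)**2/9))) = 47711/(((39 + 122)*((1/9)*9**2))) = 47711/((161*((1/9)*81))) = 47711/((161*9)) = 47711/1449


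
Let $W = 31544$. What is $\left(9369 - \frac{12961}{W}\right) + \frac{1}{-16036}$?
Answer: $\frac{1184750797089}{126459896} \approx 9368.6$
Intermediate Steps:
$\left(9369 - \frac{12961}{W}\right) + \frac{1}{-16036} = \left(9369 - \frac{12961}{31544}\right) + \frac{1}{-16036} = \left(9369 - \frac{12961}{31544}\right) - \frac{1}{16036} = \frac{295522775}{31544} - \frac{1}{16036} = \frac{1184750797089}{126459896}$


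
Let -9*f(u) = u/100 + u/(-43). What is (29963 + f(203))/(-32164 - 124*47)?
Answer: -386526557/490096800 ≈ -0.78867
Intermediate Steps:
f(u) = 19*u/12900 (f(u) = -(u/100 + u/(-43))/9 = -(u*(1/100) + u*(-1/43))/9 = -(u/100 - u/43)/9 = -(-19)*u/12900 = 19*u/12900)
(29963 + f(203))/(-32164 - 124*47) = (29963 + (19/12900)*203)/(-32164 - 124*47) = (29963 + 3857/12900)/(-32164 - 5828) = (386526557/12900)/(-37992) = (386526557/12900)*(-1/37992) = -386526557/490096800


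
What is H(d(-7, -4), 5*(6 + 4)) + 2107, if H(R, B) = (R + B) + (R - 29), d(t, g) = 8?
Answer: 2144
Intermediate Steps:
H(R, B) = -29 + B + 2*R (H(R, B) = (B + R) + (-29 + R) = -29 + B + 2*R)
H(d(-7, -4), 5*(6 + 4)) + 2107 = (-29 + 5*(6 + 4) + 2*8) + 2107 = (-29 + 5*10 + 16) + 2107 = (-29 + 50 + 16) + 2107 = 37 + 2107 = 2144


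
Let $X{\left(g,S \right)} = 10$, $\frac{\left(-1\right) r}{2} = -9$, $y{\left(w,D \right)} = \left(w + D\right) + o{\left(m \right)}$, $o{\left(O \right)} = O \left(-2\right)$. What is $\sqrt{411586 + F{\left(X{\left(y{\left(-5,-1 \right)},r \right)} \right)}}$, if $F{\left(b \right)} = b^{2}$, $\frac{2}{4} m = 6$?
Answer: $\sqrt{411686} \approx 641.63$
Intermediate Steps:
$m = 12$ ($m = 2 \cdot 6 = 12$)
$o{\left(O \right)} = - 2 O$
$y{\left(w,D \right)} = -24 + D + w$ ($y{\left(w,D \right)} = \left(w + D\right) - 24 = \left(D + w\right) - 24 = -24 + D + w$)
$r = 18$ ($r = \left(-2\right) \left(-9\right) = 18$)
$\sqrt{411586 + F{\left(X{\left(y{\left(-5,-1 \right)},r \right)} \right)}} = \sqrt{411586 + 10^{2}} = \sqrt{411586 + 100} = \sqrt{411686}$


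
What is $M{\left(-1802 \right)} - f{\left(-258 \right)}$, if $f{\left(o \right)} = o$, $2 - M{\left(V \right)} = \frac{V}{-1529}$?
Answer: $\frac{395738}{1529} \approx 258.82$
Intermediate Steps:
$M{\left(V \right)} = 2 + \frac{V}{1529}$ ($M{\left(V \right)} = 2 - \frac{V}{-1529} = 2 - V \left(- \frac{1}{1529}\right) = 2 - - \frac{V}{1529} = 2 + \frac{V}{1529}$)
$M{\left(-1802 \right)} - f{\left(-258 \right)} = \left(2 + \frac{1}{1529} \left(-1802\right)\right) - -258 = \left(2 - \frac{1802}{1529}\right) + 258 = \frac{1256}{1529} + 258 = \frac{395738}{1529}$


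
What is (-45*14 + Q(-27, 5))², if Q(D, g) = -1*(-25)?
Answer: 366025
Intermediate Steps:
Q(D, g) = 25
(-45*14 + Q(-27, 5))² = (-45*14 + 25)² = (-630 + 25)² = (-605)² = 366025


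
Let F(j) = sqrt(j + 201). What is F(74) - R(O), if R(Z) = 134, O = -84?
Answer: -134 + 5*sqrt(11) ≈ -117.42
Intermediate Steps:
F(j) = sqrt(201 + j)
F(74) - R(O) = sqrt(201 + 74) - 1*134 = sqrt(275) - 134 = 5*sqrt(11) - 134 = -134 + 5*sqrt(11)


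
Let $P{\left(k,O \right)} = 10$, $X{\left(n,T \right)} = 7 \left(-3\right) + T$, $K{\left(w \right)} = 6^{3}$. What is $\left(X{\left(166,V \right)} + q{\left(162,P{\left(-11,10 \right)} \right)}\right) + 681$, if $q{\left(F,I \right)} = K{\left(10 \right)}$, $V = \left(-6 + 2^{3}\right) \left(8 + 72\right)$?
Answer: $1036$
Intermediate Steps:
$V = 160$ ($V = \left(-6 + 8\right) 80 = 2 \cdot 80 = 160$)
$K{\left(w \right)} = 216$
$X{\left(n,T \right)} = -21 + T$
$q{\left(F,I \right)} = 216$
$\left(X{\left(166,V \right)} + q{\left(162,P{\left(-11,10 \right)} \right)}\right) + 681 = \left(\left(-21 + 160\right) + 216\right) + 681 = \left(139 + 216\right) + 681 = 355 + 681 = 1036$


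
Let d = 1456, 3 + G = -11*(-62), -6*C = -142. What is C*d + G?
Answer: 105413/3 ≈ 35138.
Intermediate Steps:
C = 71/3 (C = -⅙*(-142) = 71/3 ≈ 23.667)
G = 679 (G = -3 - 11*(-62) = -3 + 682 = 679)
C*d + G = (71/3)*1456 + 679 = 103376/3 + 679 = 105413/3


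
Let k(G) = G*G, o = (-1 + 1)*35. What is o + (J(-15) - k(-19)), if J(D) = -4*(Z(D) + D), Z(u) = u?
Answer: -241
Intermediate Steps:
o = 0 (o = 0*35 = 0)
k(G) = G**2
J(D) = -8*D (J(D) = -4*(D + D) = -8*D)
o + (J(-15) - k(-19)) = 0 + (-8*(-15) - 1*(-19)**2) = 0 + (120 - 1*361) = 0 + (120 - 361) = 0 - 241 = -241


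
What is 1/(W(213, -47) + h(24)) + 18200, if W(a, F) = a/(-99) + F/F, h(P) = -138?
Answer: 83574367/4592 ≈ 18200.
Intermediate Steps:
W(a, F) = 1 - a/99 (W(a, F) = a*(-1/99) + 1 = -a/99 + 1 = 1 - a/99)
1/(W(213, -47) + h(24)) + 18200 = 1/((1 - 1/99*213) - 138) + 18200 = 1/((1 - 71/33) - 138) + 18200 = 1/(-38/33 - 138) + 18200 = 1/(-4592/33) + 18200 = -33/4592 + 18200 = 83574367/4592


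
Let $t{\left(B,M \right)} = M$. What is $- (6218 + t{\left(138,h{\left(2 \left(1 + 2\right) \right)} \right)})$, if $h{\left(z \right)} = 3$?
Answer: $-6221$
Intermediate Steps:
$- (6218 + t{\left(138,h{\left(2 \left(1 + 2\right) \right)} \right)}) = - (6218 + 3) = \left(-1\right) 6221 = -6221$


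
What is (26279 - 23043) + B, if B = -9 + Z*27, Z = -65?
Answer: 1472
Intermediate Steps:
B = -1764 (B = -9 - 65*27 = -9 - 1755 = -1764)
(26279 - 23043) + B = (26279 - 23043) - 1764 = 3236 - 1764 = 1472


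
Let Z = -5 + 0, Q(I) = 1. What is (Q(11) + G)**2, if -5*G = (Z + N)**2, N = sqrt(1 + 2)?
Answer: 829/25 - 92*sqrt(3)/5 ≈ 1.2903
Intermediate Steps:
N = sqrt(3) ≈ 1.7320
Z = -5
G = -(-5 + sqrt(3))**2/5 ≈ -2.1359
(Q(11) + G)**2 = (1 + (-28/5 + 2*sqrt(3)))**2 = (-23/5 + 2*sqrt(3))**2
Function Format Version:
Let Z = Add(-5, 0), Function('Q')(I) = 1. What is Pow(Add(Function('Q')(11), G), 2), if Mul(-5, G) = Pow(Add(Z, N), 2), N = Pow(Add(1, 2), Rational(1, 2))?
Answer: Add(Rational(829, 25), Mul(Rational(-92, 5), Pow(3, Rational(1, 2)))) ≈ 1.2903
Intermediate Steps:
N = Pow(3, Rational(1, 2)) ≈ 1.7320
Z = -5
G = Mul(Rational(-1, 5), Pow(Add(-5, Pow(3, Rational(1, 2))), 2)) ≈ -2.1359
Pow(Add(Function('Q')(11), G), 2) = Pow(Add(1, Add(Rational(-28, 5), Mul(2, Pow(3, Rational(1, 2))))), 2) = Pow(Add(Rational(-23, 5), Mul(2, Pow(3, Rational(1, 2)))), 2)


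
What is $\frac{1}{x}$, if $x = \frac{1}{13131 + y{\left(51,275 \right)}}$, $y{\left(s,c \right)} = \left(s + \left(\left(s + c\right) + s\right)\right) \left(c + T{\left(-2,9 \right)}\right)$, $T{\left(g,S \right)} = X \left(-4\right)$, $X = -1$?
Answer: $132543$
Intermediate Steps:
$T{\left(g,S \right)} = 4$ ($T{\left(g,S \right)} = \left(-1\right) \left(-4\right) = 4$)
$y{\left(s,c \right)} = \left(4 + c\right) \left(c + 3 s\right)$ ($y{\left(s,c \right)} = \left(s + \left(\left(s + c\right) + s\right)\right) \left(c + 4\right) = \left(s + \left(\left(c + s\right) + s\right)\right) \left(4 + c\right) = \left(s + \left(c + 2 s\right)\right) \left(4 + c\right) = \left(c + 3 s\right) \left(4 + c\right) = \left(4 + c\right) \left(c + 3 s\right)$)
$x = \frac{1}{132543}$ ($x = \frac{1}{13131 + \left(275^{2} + 4 \cdot 275 + 12 \cdot 51 + 3 \cdot 275 \cdot 51\right)} = \frac{1}{13131 + \left(75625 + 1100 + 612 + 42075\right)} = \frac{1}{13131 + 119412} = \frac{1}{132543} \approx 7.5447 \cdot 10^{-6}$)
$\frac{1}{x} = \frac{1}{\frac{1}{132543}} = 132543$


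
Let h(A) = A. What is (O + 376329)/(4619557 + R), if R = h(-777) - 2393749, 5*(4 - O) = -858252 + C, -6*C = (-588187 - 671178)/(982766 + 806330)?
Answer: 29411846010827/119423821859280 ≈ 0.24628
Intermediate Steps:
C = 1259365/10734576 (C = -(-588187 - 671178)/(6*(982766 + 806330)) = -(-1259365)/(6*1789096) = -⅙*(-1259365/1789096) = 1259365/10734576 ≈ 0.11732)
O = 9213184753307/53672880 (O = 4 - (-858252 + 1259365/10734576)/5 = 4 - ⅕*(-9212970061787/10734576) = 4 + 9212970061787/53672880 = 9213184753307/53672880 ≈ 1.7165e+5)
R = -2394526 (R = -777 - 2393749 = -2394526)
(O + 376329)/(4619557 + R) = (9213184753307/53672880 + 376329)/(4619557 - 2394526) = (29411846010827/53672880)/2225031 = (29411846010827/53672880)*(1/2225031) = 29411846010827/119423821859280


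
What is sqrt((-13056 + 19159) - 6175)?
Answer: 6*I*sqrt(2) ≈ 8.4853*I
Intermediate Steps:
sqrt((-13056 + 19159) - 6175) = sqrt(6103 - 6175) = sqrt(-72) = 6*I*sqrt(2)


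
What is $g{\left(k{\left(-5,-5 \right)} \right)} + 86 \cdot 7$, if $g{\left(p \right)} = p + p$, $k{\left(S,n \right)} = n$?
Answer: $592$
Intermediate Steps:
$g{\left(p \right)} = 2 p$
$g{\left(k{\left(-5,-5 \right)} \right)} + 86 \cdot 7 = 2 \left(-5\right) + 86 \cdot 7 = -10 + 602 = 592$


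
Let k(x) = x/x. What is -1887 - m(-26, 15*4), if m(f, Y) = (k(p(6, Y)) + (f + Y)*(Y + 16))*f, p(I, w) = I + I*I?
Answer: 65323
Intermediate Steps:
p(I, w) = I + I²
k(x) = 1
m(f, Y) = f*(1 + (16 + Y)*(Y + f)) (m(f, Y) = (1 + (f + Y)*(Y + 16))*f = (1 + (Y + f)*(16 + Y))*f = (1 + (16 + Y)*(Y + f))*f = f*(1 + (16 + Y)*(Y + f)))
-1887 - m(-26, 15*4) = -1887 - (-26)*(1 + (15*4)² + 16*(15*4) + 16*(-26) + (15*4)*(-26)) = -1887 - (-26)*(1 + 60² + 16*60 - 416 + 60*(-26)) = -1887 - (-26)*(1 + 3600 + 960 - 416 - 1560) = -1887 - (-26)*2585 = -1887 - 1*(-67210) = -1887 + 67210 = 65323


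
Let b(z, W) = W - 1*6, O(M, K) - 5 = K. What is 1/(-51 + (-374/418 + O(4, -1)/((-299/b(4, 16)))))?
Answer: -5681/295574 ≈ -0.019220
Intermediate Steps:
O(M, K) = 5 + K
b(z, W) = -6 + W (b(z, W) = W - 6 = -6 + W)
1/(-51 + (-374/418 + O(4, -1)/((-299/b(4, 16))))) = 1/(-51 + (-374/418 + (5 - 1)/((-299/(-6 + 16))))) = 1/(-51 + (-374*1/418 + 4/((-299/10)))) = 1/(-51 + (-17/19 + 4/((-299*⅒)))) = 1/(-51 + (-17/19 + 4/(-299/10))) = 1/(-51 + (-17/19 + 4*(-10/299))) = 1/(-51 + (-17/19 - 40/299)) = 1/(-51 - 5843/5681) = 1/(-295574/5681) = -5681/295574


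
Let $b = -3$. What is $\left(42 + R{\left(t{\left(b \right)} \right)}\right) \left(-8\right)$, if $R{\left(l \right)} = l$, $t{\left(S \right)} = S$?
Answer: $-312$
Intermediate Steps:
$\left(42 + R{\left(t{\left(b \right)} \right)}\right) \left(-8\right) = \left(42 - 3\right) \left(-8\right) = 39 \left(-8\right) = -312$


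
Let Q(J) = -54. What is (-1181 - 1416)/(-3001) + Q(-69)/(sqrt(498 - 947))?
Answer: 2597/3001 + 54*I*sqrt(449)/449 ≈ 0.86538 + 2.5484*I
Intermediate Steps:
(-1181 - 1416)/(-3001) + Q(-69)/(sqrt(498 - 947)) = (-1181 - 1416)/(-3001) - 54/sqrt(498 - 947) = -2597*(-1/3001) - 54*(-I*sqrt(449)/449) = 2597/3001 - 54*(-I*sqrt(449)/449) = 2597/3001 - (-54)*I*sqrt(449)/449 = 2597/3001 + 54*I*sqrt(449)/449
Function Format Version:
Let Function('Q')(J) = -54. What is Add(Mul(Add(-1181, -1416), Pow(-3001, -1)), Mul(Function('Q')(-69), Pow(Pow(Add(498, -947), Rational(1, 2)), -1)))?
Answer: Add(Rational(2597, 3001), Mul(Rational(54, 449), I, Pow(449, Rational(1, 2)))) ≈ Add(0.86538, Mul(2.5484, I))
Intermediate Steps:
Add(Mul(Add(-1181, -1416), Pow(-3001, -1)), Mul(Function('Q')(-69), Pow(Pow(Add(498, -947), Rational(1, 2)), -1))) = Add(Mul(Add(-1181, -1416), Pow(-3001, -1)), Mul(-54, Pow(Pow(Add(498, -947), Rational(1, 2)), -1))) = Add(Mul(-2597, Rational(-1, 3001)), Mul(-54, Pow(Pow(-449, Rational(1, 2)), -1))) = Add(Rational(2597, 3001), Mul(-54, Pow(Mul(I, Pow(449, Rational(1, 2))), -1))) = Add(Rational(2597, 3001), Mul(-54, Mul(Rational(-1, 449), I, Pow(449, Rational(1, 2))))) = Add(Rational(2597, 3001), Mul(Rational(54, 449), I, Pow(449, Rational(1, 2))))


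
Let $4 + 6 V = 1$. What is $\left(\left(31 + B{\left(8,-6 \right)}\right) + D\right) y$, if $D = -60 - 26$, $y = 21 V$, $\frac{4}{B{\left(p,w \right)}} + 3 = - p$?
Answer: $\frac{12789}{22} \approx 581.32$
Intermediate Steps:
$B{\left(p,w \right)} = \frac{4}{-3 - p}$
$V = - \frac{1}{2}$ ($V = - \frac{2}{3} + \frac{1}{6} \cdot 1 = - \frac{2}{3} + \frac{1}{6} = - \frac{1}{2} \approx -0.5$)
$y = - \frac{21}{2}$ ($y = 21 \left(- \frac{1}{2}\right) = - \frac{21}{2} \approx -10.5$)
$D = -86$
$\left(\left(31 + B{\left(8,-6 \right)}\right) + D\right) y = \left(\left(31 - \frac{4}{3 + 8}\right) - 86\right) \left(- \frac{21}{2}\right) = \left(\left(31 - \frac{4}{11}\right) - 86\right) \left(- \frac{21}{2}\right) = \left(\frac{337}{11} - 86\right) \left(- \frac{21}{2}\right) = \left(- \frac{609}{11}\right) \left(- \frac{21}{2}\right) = \frac{12789}{22}$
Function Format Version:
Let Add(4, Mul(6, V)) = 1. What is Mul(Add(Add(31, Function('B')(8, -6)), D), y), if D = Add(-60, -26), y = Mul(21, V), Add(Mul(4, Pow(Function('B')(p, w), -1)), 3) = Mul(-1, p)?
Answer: Rational(12789, 22) ≈ 581.32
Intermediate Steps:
Function('B')(p, w) = Mul(4, Pow(Add(-3, Mul(-1, p)), -1))
V = Rational(-1, 2) (V = Add(Rational(-2, 3), Mul(Rational(1, 6), 1)) = Add(Rational(-2, 3), Rational(1, 6)) = Rational(-1, 2) ≈ -0.50000)
y = Rational(-21, 2) (y = Mul(21, Rational(-1, 2)) = Rational(-21, 2) ≈ -10.500)
D = -86
Mul(Add(Add(31, Function('B')(8, -6)), D), y) = Mul(Add(Add(31, Mul(-4, Pow(Add(3, 8), -1))), -86), Rational(-21, 2)) = Mul(Add(Add(31, Mul(-4, Pow(11, -1))), -86), Rational(-21, 2)) = Mul(Add(Add(31, Mul(-4, Rational(1, 11))), -86), Rational(-21, 2)) = Mul(Add(Add(31, Rational(-4, 11)), -86), Rational(-21, 2)) = Mul(Add(Rational(337, 11), -86), Rational(-21, 2)) = Mul(Rational(-609, 11), Rational(-21, 2)) = Rational(12789, 22)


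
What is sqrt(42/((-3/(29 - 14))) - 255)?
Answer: I*sqrt(465) ≈ 21.564*I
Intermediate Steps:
sqrt(42/((-3/(29 - 14))) - 255) = sqrt(42/((-3/15)) - 255) = sqrt(42/((-3*1/15)) - 255) = sqrt(42/(-1/5) - 255) = sqrt(42*(-5) - 255) = sqrt(-210 - 255) = sqrt(-465) = I*sqrt(465)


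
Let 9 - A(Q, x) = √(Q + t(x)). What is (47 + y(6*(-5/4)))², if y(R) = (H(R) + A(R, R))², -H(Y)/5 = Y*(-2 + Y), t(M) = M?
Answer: 3722403259729/256 + 2680538037*I*√15/16 ≈ 1.4541e+10 + 6.4885e+8*I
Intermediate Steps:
H(Y) = -5*Y*(-2 + Y)
A(Q, x) = 9 - √(Q + x)
y(R) = (9 - √2*√R + 5*R*(2 - R))² (y(R) = (5*R*(2 - R) + (9 - √(R + R)))² = (5*R*(2 - R) + (9 - √(2*R)))² = (5*R*(2 - R) + (9 - √2*√R))² = (9 - √2*√R + 5*R*(2 - R))²)
(47 + y(6*(-5/4)))² = (47 + (9 - √2*√(6*(-5/4)) + 5*(6*(-5/4))*(2 - 6*(-5/4)))²)² = (47 + (9 - √2*√(6*(-5*¼)) + 5*(6*(-5*¼))*(2 - 6*(-5*¼)))²)² = (47 + (9 - √2*√(6*(-5/4)) + 5*(6*(-5/4))*(2 - 6*(-5)/4))²)² = (47 + (9 - √2*√(-15/2) + 5*(-15/2)*(2 - 1*(-15/2)))²)² = (47 + (9 - √2*I*√30/2 + 5*(-15/2)*(2 + 15/2))²)² = (47 + (9 - I*√15 + 5*(-15/2)*(19/2))²)² = (47 + (9 - I*√15 - 1425/4)²)² = (47 + (-1389/4 - I*√15)²)²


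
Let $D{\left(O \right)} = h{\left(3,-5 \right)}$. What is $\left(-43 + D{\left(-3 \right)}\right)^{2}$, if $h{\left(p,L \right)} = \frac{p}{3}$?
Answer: $1764$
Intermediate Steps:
$h{\left(p,L \right)} = \frac{p}{3}$ ($h{\left(p,L \right)} = p \frac{1}{3} = \frac{p}{3}$)
$D{\left(O \right)} = 1$ ($D{\left(O \right)} = \frac{1}{3} \cdot 3 = 1$)
$\left(-43 + D{\left(-3 \right)}\right)^{2} = \left(-43 + 1\right)^{2} = \left(-42\right)^{2} = 1764$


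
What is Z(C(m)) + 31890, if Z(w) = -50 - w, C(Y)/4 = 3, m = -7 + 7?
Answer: 31828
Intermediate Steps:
m = 0
C(Y) = 12 (C(Y) = 4*3 = 12)
Z(C(m)) + 31890 = (-50 - 1*12) + 31890 = (-50 - 12) + 31890 = -62 + 31890 = 31828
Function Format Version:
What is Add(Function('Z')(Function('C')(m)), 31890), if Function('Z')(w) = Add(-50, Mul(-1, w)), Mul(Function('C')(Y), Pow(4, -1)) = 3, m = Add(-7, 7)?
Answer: 31828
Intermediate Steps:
m = 0
Function('C')(Y) = 12 (Function('C')(Y) = Mul(4, 3) = 12)
Add(Function('Z')(Function('C')(m)), 31890) = Add(Add(-50, Mul(-1, 12)), 31890) = Add(Add(-50, -12), 31890) = Add(-62, 31890) = 31828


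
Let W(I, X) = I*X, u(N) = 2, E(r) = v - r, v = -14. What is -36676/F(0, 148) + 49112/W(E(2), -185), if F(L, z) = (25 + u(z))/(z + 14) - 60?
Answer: 83624621/132830 ≈ 629.56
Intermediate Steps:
E(r) = -14 - r
F(L, z) = -60 + 27/(14 + z) (F(L, z) = (25 + 2)/(z + 14) - 60 = 27/(14 + z) - 60 = -60 + 27/(14 + z))
-36676/F(0, 148) + 49112/W(E(2), -185) = -36676*(14 + 148)/(3*(-271 - 20*148)) + 49112/(((-14 - 1*2)*(-185))) = -36676*54/(-271 - 2960) + 49112/(((-14 - 2)*(-185))) = -36676/(3*(1/162)*(-3231)) + 49112/((-16*(-185))) = -36676/(-359/6) + 49112/2960 = -36676*(-6/359) + 49112*(1/2960) = 220056/359 + 6139/370 = 83624621/132830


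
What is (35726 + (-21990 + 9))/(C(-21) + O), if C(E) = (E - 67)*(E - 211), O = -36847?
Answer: -13745/16431 ≈ -0.83653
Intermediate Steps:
C(E) = (-211 + E)*(-67 + E) (C(E) = (-67 + E)*(-211 + E) = (-211 + E)*(-67 + E))
(35726 + (-21990 + 9))/(C(-21) + O) = (35726 + (-21990 + 9))/((14137 + (-21)² - 278*(-21)) - 36847) = (35726 - 21981)/((14137 + 441 + 5838) - 36847) = 13745/(20416 - 36847) = 13745/(-16431) = 13745*(-1/16431) = -13745/16431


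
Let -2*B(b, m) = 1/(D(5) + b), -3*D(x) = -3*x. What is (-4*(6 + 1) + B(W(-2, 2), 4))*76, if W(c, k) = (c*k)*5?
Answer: -31882/15 ≈ -2125.5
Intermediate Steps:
W(c, k) = 5*c*k
D(x) = x (D(x) = -(-1)*x = x)
B(b, m) = -1/(2*(5 + b))
(-4*(6 + 1) + B(W(-2, 2), 4))*76 = (-4*(6 + 1) - 1/(10 + 2*(5*(-2)*2)))*76 = (-4*7 - 1/(10 + 2*(-20)))*76 = (-28 - 1/(10 - 40))*76 = (-28 - 1/(-30))*76 = (-28 - 1*(-1/30))*76 = (-28 + 1/30)*76 = -839/30*76 = -31882/15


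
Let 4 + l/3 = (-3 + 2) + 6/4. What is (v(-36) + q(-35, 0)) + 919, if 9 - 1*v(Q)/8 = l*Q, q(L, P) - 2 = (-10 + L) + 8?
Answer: -2068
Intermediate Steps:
l = -21/2 (l = -12 + 3*((-3 + 2) + 6/4) = -12 + 3*(-1 + 6*(¼)) = -12 + 3*(-1 + 3/2) = -12 + 3*(½) = -12 + 3/2 = -21/2 ≈ -10.500)
q(L, P) = L (q(L, P) = 2 + ((-10 + L) + 8) = 2 + (-2 + L) = L)
v(Q) = 72 + 84*Q (v(Q) = 72 - (-84)*Q = 72 + 84*Q)
(v(-36) + q(-35, 0)) + 919 = ((72 + 84*(-36)) - 35) + 919 = ((72 - 3024) - 35) + 919 = (-2952 - 35) + 919 = -2987 + 919 = -2068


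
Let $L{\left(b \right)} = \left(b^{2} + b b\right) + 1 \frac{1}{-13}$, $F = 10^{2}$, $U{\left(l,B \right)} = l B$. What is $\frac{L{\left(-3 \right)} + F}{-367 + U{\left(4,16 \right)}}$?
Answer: $- \frac{511}{1313} \approx -0.38918$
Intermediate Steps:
$U{\left(l,B \right)} = B l$
$F = 100$
$L{\left(b \right)} = - \frac{1}{13} + 2 b^{2}$ ($L{\left(b \right)} = \left(b^{2} + b^{2}\right) + 1 \left(- \frac{1}{13}\right) = 2 b^{2} - \frac{1}{13} = - \frac{1}{13} + 2 b^{2}$)
$\frac{L{\left(-3 \right)} + F}{-367 + U{\left(4,16 \right)}} = \frac{\left(- \frac{1}{13} + 2 \left(-3\right)^{2}\right) + 100}{-367 + 16 \cdot 4} = \frac{\left(- \frac{1}{13} + 2 \cdot 9\right) + 100}{-367 + 64} = \frac{\left(- \frac{1}{13} + 18\right) + 100}{-303} = \left(\frac{233}{13} + 100\right) \left(- \frac{1}{303}\right) = \frac{1533}{13} \left(- \frac{1}{303}\right) = - \frac{511}{1313}$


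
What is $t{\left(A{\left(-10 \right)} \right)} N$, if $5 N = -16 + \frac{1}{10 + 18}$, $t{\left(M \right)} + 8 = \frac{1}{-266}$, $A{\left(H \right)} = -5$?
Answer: $\frac{951663}{37240} \approx 25.555$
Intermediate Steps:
$t{\left(M \right)} = - \frac{2129}{266}$ ($t{\left(M \right)} = -8 + \frac{1}{-266} = -8 - \frac{1}{266} = - \frac{2129}{266}$)
$N = - \frac{447}{140}$ ($N = \frac{-16 + \frac{1}{10 + 18}}{5} = \frac{-16 + \frac{1}{28}}{5} = \frac{1}{5} \left(- \frac{447}{28}\right) = - \frac{447}{140} \approx -3.1929$)
$t{\left(A{\left(-10 \right)} \right)} N = \left(- \frac{2129}{266}\right) \left(- \frac{447}{140}\right) = \frac{951663}{37240}$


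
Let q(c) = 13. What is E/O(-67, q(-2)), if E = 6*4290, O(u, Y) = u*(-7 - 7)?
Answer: 12870/469 ≈ 27.441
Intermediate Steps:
O(u, Y) = -14*u (O(u, Y) = u*(-14) = -14*u)
E = 25740
E/O(-67, q(-2)) = 25740/((-14*(-67))) = 25740/938 = 25740*(1/938) = 12870/469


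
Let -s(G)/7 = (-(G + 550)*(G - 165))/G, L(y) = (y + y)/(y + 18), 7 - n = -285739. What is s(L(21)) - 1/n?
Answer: -2181168368545/3714698 ≈ -5.8717e+5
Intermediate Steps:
n = 285746 (n = 7 - 1*(-285739) = 7 + 285739 = 285746)
L(y) = 2*y/(18 + y) (L(y) = (2*y)/(18 + y) = 2*y/(18 + y))
s(G) = 7*(-165 + G)*(550 + G)/G (s(G) = -7*(-(G + 550)*(G - 165))/G = -7*(-(550 + G)*(-165 + G))/G = -7*(-(-165 + G)*(550 + G))/G = -(-7)*(-165 + G)*(550 + G)/G = 7*(-165 + G)*(550 + G)/G)
s(L(21)) - 1/n = (2695 - 635250/(2*21/(18 + 21)) + 7*(2*21/(18 + 21))) - 1/285746 = (2695 - 635250/(2*21/39) + 7*(2*21/39)) - 1*1/285746 = (2695 - 635250/(2*21*(1/39)) + 7*(2*21*(1/39))) - 1/285746 = (2695 - 635250/14/13 + 7*(14/13)) - 1/285746 = (2695 - 635250*13/14 + 98/13) - 1/285746 = (2695 - 589875 + 98/13) - 1/285746 = -7633242/13 - 1/285746 = -2181168368545/3714698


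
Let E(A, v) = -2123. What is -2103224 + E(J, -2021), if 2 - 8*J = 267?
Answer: -2105347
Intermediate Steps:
J = -265/8 (J = ¼ - ⅛*267 = ¼ - 267/8 = -265/8 ≈ -33.125)
-2103224 + E(J, -2021) = -2103224 - 2123 = -2105347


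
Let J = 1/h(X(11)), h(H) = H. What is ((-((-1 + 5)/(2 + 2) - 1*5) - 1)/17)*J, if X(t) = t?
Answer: 3/187 ≈ 0.016043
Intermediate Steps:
J = 1/11 ≈ 0.090909
((-((-1 + 5)/(2 + 2) - 1*5) - 1)/17)*J = ((-((-1 + 5)/(2 + 2) - 1*5) - 1)/17)*(1/11) = ((-(4/4 - 5) - 1)*(1/17))*(1/11) = ((-(4*(1/4) - 5) - 1)*(1/17))*(1/11) = ((-(1 - 5) - 1)*(1/17))*(1/11) = ((-1*(-4) - 1)*(1/17))*(1/11) = ((4 - 1)*(1/17))*(1/11) = (3*(1/17))*(1/11) = (3/17)*(1/11) = 3/187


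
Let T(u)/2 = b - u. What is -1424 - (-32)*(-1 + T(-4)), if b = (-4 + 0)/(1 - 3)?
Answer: -1072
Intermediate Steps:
b = 2 (b = -4/(-2) = -4*(-½) = 2)
T(u) = 4 - 2*u (T(u) = 2*(2 - u) = 4 - 2*u)
-1424 - (-32)*(-1 + T(-4)) = -1424 - (-32)*(-1 + (4 - 2*(-4))) = -1424 - (-32)*(-1 + (4 + 8)) = -1424 - (-32)*(-1 + 12) = -1424 - (-32)*11 = -1424 - 1*(-352) = -1424 + 352 = -1072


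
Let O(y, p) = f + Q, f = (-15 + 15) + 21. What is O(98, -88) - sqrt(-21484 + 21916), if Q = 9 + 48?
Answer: 78 - 12*sqrt(3) ≈ 57.215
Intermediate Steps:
Q = 57
f = 21 (f = 0 + 21 = 21)
O(y, p) = 78 (O(y, p) = 21 + 57 = 78)
O(98, -88) - sqrt(-21484 + 21916) = 78 - sqrt(-21484 + 21916) = 78 - sqrt(432) = 78 - 12*sqrt(3)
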